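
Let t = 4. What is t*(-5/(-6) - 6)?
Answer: -62/3 ≈ -20.667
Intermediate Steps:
t*(-5/(-6) - 6) = 4*(-5/(-6) - 6) = 4*(-5*(-⅙) - 6) = 4*(⅚ - 6) = 4*(-31/6) = -62/3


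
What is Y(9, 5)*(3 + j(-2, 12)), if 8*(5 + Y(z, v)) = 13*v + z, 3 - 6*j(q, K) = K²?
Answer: -697/8 ≈ -87.125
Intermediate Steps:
j(q, K) = ½ - K²/6
Y(z, v) = -5 + z/8 + 13*v/8 (Y(z, v) = -5 + (13*v + z)/8 = -5 + (z + 13*v)/8 = -5 + (z/8 + 13*v/8) = -5 + z/8 + 13*v/8)
Y(9, 5)*(3 + j(-2, 12)) = (-5 + (⅛)*9 + (13/8)*5)*(3 + (½ - ⅙*12²)) = (-5 + 9/8 + 65/8)*(3 + (½ - ⅙*144)) = 17*(3 + (½ - 24))/4 = 17*(3 - 47/2)/4 = (17/4)*(-41/2) = -697/8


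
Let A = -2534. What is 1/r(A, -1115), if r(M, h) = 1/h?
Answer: -1115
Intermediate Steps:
1/r(A, -1115) = 1/(1/(-1115)) = 1/(-1/1115) = -1115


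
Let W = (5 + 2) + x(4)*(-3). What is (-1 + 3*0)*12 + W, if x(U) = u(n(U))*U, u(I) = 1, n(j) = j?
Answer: -17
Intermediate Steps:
x(U) = U (x(U) = 1*U = U)
W = -5 (W = (5 + 2) + 4*(-3) = 7 - 12 = -5)
(-1 + 3*0)*12 + W = (-1 + 3*0)*12 - 5 = (-1 + 0)*12 - 5 = -1*12 - 5 = -12 - 5 = -17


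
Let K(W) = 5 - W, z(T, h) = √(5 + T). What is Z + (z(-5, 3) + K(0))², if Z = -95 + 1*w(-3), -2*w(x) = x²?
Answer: -149/2 ≈ -74.500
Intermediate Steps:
w(x) = -x²/2
Z = -199/2 (Z = -95 + 1*(-½*(-3)²) = -95 + 1*(-½*9) = -95 + 1*(-9/2) = -95 - 9/2 = -199/2 ≈ -99.500)
Z + (z(-5, 3) + K(0))² = -199/2 + (√(5 - 5) + (5 - 1*0))² = -199/2 + (√0 + (5 + 0))² = -199/2 + (0 + 5)² = -199/2 + 5² = -199/2 + 25 = -149/2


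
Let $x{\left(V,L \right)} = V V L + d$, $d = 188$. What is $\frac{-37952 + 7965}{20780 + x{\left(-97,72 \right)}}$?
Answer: $- \frac{29987}{698416} \approx -0.042936$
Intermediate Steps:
$x{\left(V,L \right)} = 188 + L V^{2}$ ($x{\left(V,L \right)} = V V L + 188 = V^{2} L + 188 = L V^{2} + 188 = 188 + L V^{2}$)
$\frac{-37952 + 7965}{20780 + x{\left(-97,72 \right)}} = \frac{-37952 + 7965}{20780 + \left(188 + 72 \left(-97\right)^{2}\right)} = - \frac{29987}{20780 + \left(188 + 72 \cdot 9409\right)} = - \frac{29987}{20780 + \left(188 + 677448\right)} = - \frac{29987}{20780 + 677636} = - \frac{29987}{698416}$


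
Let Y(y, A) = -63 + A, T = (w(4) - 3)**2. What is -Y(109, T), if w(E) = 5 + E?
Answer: 27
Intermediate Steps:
T = 36 (T = ((5 + 4) - 3)**2 = (9 - 3)**2 = 6**2 = 36)
-Y(109, T) = -(-63 + 36) = -1*(-27) = 27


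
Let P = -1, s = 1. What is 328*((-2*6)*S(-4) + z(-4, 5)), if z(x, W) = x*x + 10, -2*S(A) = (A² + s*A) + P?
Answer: 30176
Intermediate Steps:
S(A) = ½ - A/2 - A²/2 (S(A) = -((A² + 1*A) - 1)/2 = -((A² + A) - 1)/2 = -((A + A²) - 1)/2 = -(-1 + A + A²)/2 = ½ - A/2 - A²/2)
z(x, W) = 10 + x² (z(x, W) = x² + 10 = 10 + x²)
328*((-2*6)*S(-4) + z(-4, 5)) = 328*((-2*6)*(½ - ½*(-4) - ½*(-4)²) + (10 + (-4)²)) = 328*(-12*(½ + 2 - ½*16) + (10 + 16)) = 328*(-12*(½ + 2 - 8) + 26) = 328*(-12*(-11/2) + 26) = 328*(66 + 26) = 328*92 = 30176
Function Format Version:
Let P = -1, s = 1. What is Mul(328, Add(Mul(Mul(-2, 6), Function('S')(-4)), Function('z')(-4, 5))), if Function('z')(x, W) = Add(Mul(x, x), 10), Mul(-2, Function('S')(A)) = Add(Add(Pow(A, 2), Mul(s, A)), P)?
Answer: 30176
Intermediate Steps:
Function('S')(A) = Add(Rational(1, 2), Mul(Rational(-1, 2), A), Mul(Rational(-1, 2), Pow(A, 2))) (Function('S')(A) = Mul(Rational(-1, 2), Add(Add(Pow(A, 2), Mul(1, A)), -1)) = Mul(Rational(-1, 2), Add(Add(Pow(A, 2), A), -1)) = Mul(Rational(-1, 2), Add(Add(A, Pow(A, 2)), -1)) = Mul(Rational(-1, 2), Add(-1, A, Pow(A, 2))) = Add(Rational(1, 2), Mul(Rational(-1, 2), A), Mul(Rational(-1, 2), Pow(A, 2))))
Function('z')(x, W) = Add(10, Pow(x, 2)) (Function('z')(x, W) = Add(Pow(x, 2), 10) = Add(10, Pow(x, 2)))
Mul(328, Add(Mul(Mul(-2, 6), Function('S')(-4)), Function('z')(-4, 5))) = Mul(328, Add(Mul(Mul(-2, 6), Add(Rational(1, 2), Mul(Rational(-1, 2), -4), Mul(Rational(-1, 2), Pow(-4, 2)))), Add(10, Pow(-4, 2)))) = Mul(328, Add(Mul(-12, Add(Rational(1, 2), 2, Mul(Rational(-1, 2), 16))), Add(10, 16))) = Mul(328, Add(Mul(-12, Add(Rational(1, 2), 2, -8)), 26)) = Mul(328, Add(Mul(-12, Rational(-11, 2)), 26)) = Mul(328, Add(66, 26)) = Mul(328, 92) = 30176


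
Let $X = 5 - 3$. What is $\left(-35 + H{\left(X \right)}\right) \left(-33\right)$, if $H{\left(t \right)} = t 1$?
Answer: $1089$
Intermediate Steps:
$X = 2$ ($X = 5 - 3 = 2$)
$H{\left(t \right)} = t$
$\left(-35 + H{\left(X \right)}\right) \left(-33\right) = \left(-35 + 2\right) \left(-33\right) = \left(-33\right) \left(-33\right) = 1089$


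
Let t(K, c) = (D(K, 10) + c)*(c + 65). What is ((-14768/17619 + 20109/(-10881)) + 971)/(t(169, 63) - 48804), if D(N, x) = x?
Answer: -2062641001/84055209966 ≈ -0.024539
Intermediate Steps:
t(K, c) = (10 + c)*(65 + c) (t(K, c) = (10 + c)*(c + 65) = (10 + c)*(65 + c))
((-14768/17619 + 20109/(-10881)) + 971)/(t(169, 63) - 48804) = ((-14768/17619 + 20109/(-10881)) + 971)/((650 + 63² + 75*63) - 48804) = ((-14768*1/17619 + 20109*(-1/10881)) + 971)/((650 + 3969 + 4725) - 48804) = ((-14768/17619 - 6703/3627) + 971)/(9344 - 48804) = (-57221231/21301371 + 971)/(-39460) = (20626410010/21301371)*(-1/39460) = -2062641001/84055209966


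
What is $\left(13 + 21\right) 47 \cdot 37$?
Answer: $59126$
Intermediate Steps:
$\left(13 + 21\right) 47 \cdot 37 = 34 \cdot 47 \cdot 37 = 1598 \cdot 37 = 59126$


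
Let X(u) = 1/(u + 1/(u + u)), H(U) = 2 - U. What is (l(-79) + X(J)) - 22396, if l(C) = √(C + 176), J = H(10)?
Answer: -2889100/129 + √97 ≈ -22386.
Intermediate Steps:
J = -8 (J = 2 - 1*10 = 2 - 10 = -8)
l(C) = √(176 + C)
X(u) = 1/(u + 1/(2*u))
(l(-79) + X(J)) - 22396 = (√(176 - 79) + 2*(-8)/(1 + 2*(-8)²)) - 22396 = (√97 + 2*(-8)/(1 + 2*64)) - 22396 = (√97 + 2*(-8)/(1 + 128)) - 22396 = (√97 + 2*(-8)/129) - 22396 = (√97 + 2*(-8)*(1/129)) - 22396 = (√97 - 16/129) - 22396 = (-16/129 + √97) - 22396 = -2889100/129 + √97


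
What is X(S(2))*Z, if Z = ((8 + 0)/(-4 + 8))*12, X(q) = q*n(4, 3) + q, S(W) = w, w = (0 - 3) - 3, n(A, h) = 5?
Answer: -864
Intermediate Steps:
w = -6 (w = -3 - 3 = -6)
S(W) = -6
X(q) = 6*q (X(q) = q*5 + q = 5*q + q = 6*q)
Z = 24 (Z = (8/4)*12 = (8*(¼))*12 = 2*12 = 24)
X(S(2))*Z = (6*(-6))*24 = -36*24 = -864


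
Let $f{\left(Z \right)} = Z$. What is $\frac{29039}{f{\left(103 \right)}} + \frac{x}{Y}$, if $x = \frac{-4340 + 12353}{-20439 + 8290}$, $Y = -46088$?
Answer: $\frac{16259608074707}{57672080536} \approx 281.93$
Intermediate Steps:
$x = - \frac{8013}{12149}$ ($x = \frac{8013}{-12149} = 8013 \left(- \frac{1}{12149}\right) = - \frac{8013}{12149} \approx -0.65956$)
$\frac{29039}{f{\left(103 \right)}} + \frac{x}{Y} = \frac{29039}{103} - \frac{8013}{12149 \left(-46088\right)} = 29039 \cdot \frac{1}{103} - - \frac{8013}{559923112} = \frac{29039}{103} + \frac{8013}{559923112} = \frac{16259608074707}{57672080536}$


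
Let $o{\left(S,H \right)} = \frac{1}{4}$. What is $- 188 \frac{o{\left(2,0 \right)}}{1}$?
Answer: $-47$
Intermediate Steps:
$o{\left(S,H \right)} = \frac{1}{4}$
$- 188 \frac{o{\left(2,0 \right)}}{1} = - 188 \frac{1}{4 \cdot 1} = - 188 \cdot \frac{1}{4} \cdot 1 = \left(-188\right) \frac{1}{4} = -47$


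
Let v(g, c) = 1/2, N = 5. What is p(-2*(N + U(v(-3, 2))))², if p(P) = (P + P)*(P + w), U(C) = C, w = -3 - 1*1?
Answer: 108900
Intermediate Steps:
w = -4 (w = -3 - 1 = -4)
v(g, c) = ½
p(P) = 2*P*(-4 + P) (p(P) = (P + P)*(P - 4) = (2*P)*(-4 + P) = 2*P*(-4 + P))
p(-2*(N + U(v(-3, 2))))² = (2*(-2*(5 + ½))*(-4 - 2*(5 + ½)))² = (2*(-2*11/2)*(-4 - 2*11/2))² = (2*(-11)*(-4 - 11))² = (2*(-11)*(-15))² = 330² = 108900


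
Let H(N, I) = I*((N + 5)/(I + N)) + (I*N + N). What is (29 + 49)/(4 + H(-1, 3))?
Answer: 13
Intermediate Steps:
H(N, I) = N + I*N + I*(5 + N)/(I + N) (H(N, I) = I*((5 + N)/(I + N)) + (N + I*N) = I*(5 + N)/(I + N) + (N + I*N) = N + I*N + I*(5 + N)/(I + N))
(29 + 49)/(4 + H(-1, 3)) = (29 + 49)/(4 + ((-1)**2 + 5*3 + 3*(-1)**2 - 1*3**2 + 2*3*(-1))/(3 - 1)) = 78/(4 + (1 + 15 + 3*1 - 1*9 - 6)/2) = 78/(4 + (1 + 15 + 3 - 9 - 6)/2) = 78/(4 + (1/2)*4) = 78/(4 + 2) = 78/6 = 78*(1/6) = 13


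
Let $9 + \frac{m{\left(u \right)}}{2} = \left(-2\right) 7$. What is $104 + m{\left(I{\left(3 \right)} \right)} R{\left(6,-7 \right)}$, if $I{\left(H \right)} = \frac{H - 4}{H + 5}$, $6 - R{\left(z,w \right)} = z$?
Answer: $104$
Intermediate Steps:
$R{\left(z,w \right)} = 6 - z$
$I{\left(H \right)} = \frac{-4 + H}{5 + H}$
$m{\left(u \right)} = -46$ ($m{\left(u \right)} = -18 + 2 \left(\left(-2\right) 7\right) = -18 + 2 \left(-14\right) = -18 - 28 = -46$)
$104 + m{\left(I{\left(3 \right)} \right)} R{\left(6,-7 \right)} = 104 - 46 \left(6 - 6\right) = 104 - 0 = 104 + 0 = 104$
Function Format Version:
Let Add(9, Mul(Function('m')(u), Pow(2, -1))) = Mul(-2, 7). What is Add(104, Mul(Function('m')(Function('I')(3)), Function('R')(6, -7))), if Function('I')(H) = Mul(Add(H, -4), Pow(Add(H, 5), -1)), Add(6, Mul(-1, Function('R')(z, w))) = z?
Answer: 104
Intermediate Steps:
Function('R')(z, w) = Add(6, Mul(-1, z))
Function('I')(H) = Mul(Pow(Add(5, H), -1), Add(-4, H)) (Function('I')(H) = Mul(Add(-4, H), Pow(Add(5, H), -1)) = Mul(Pow(Add(5, H), -1), Add(-4, H)))
Function('m')(u) = -46 (Function('m')(u) = Add(-18, Mul(2, Mul(-2, 7))) = Add(-18, Mul(2, -14)) = Add(-18, -28) = -46)
Add(104, Mul(Function('m')(Function('I')(3)), Function('R')(6, -7))) = Add(104, Mul(-46, Add(6, Mul(-1, 6)))) = Add(104, Mul(-46, Add(6, -6))) = Add(104, Mul(-46, 0)) = Add(104, 0) = 104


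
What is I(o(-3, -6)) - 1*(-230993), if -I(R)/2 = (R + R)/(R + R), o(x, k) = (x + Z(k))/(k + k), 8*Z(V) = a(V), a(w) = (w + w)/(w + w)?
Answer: 230991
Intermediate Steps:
a(w) = 1 (a(w) = (2*w)/((2*w)) = (2*w)*(1/(2*w)) = 1)
Z(V) = ⅛ (Z(V) = (⅛)*1 = ⅛)
o(x, k) = (⅛ + x)/(2*k) (o(x, k) = (x + ⅛)/(k + k) = (⅛ + x)/((2*k)) = (⅛ + x)*(1/(2*k)) = (⅛ + x)/(2*k))
I(R) = -2 (I(R) = -2*(R + R)/(R + R) = -2*2*R/(2*R) = -2*2*R*1/(2*R) = -2*1 = -2)
I(o(-3, -6)) - 1*(-230993) = -2 - 1*(-230993) = -2 + 230993 = 230991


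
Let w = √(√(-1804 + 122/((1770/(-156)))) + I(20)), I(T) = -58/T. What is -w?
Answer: -10^(¼)*177^(¾)*√(-29*√1770 + 40*I*√200757)/1770 ≈ -4.4609 - 4.7749*I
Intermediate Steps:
w = √(-29/10 + 2*I*√39482210/295) (w = √(√(-1804 + 122/((1770/(-156)))) - 58/20) = √(√(-1804 + 122/((1770*(-1/156)))) - 58*1/20) = √(√(-1804 + 122/(-295/26)) - 29/10) = √(√(-1804 + 122*(-26/295)) - 29/10) = √(√(-1804 - 3172/295) - 29/10) = √(√(-535352/295) - 29/10) = √(2*I*√39482210/295 - 29/10) = √(-29/10 + 2*I*√39482210/295) ≈ 4.4609 + 4.7749*I)
-w = -10^(¼)*177^(¾)*√(-29*√1770 + 40*I*√200757)/1770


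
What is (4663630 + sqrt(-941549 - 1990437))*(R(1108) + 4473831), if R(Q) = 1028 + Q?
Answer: 20874253980210 + 4475967*I*sqrt(2931986) ≈ 2.0874e+13 + 7.6642e+9*I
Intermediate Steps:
(4663630 + sqrt(-941549 - 1990437))*(R(1108) + 4473831) = (4663630 + sqrt(-941549 - 1990437))*((1028 + 1108) + 4473831) = (4663630 + sqrt(-2931986))*(2136 + 4473831) = (4663630 + I*sqrt(2931986))*4475967 = 20874253980210 + 4475967*I*sqrt(2931986)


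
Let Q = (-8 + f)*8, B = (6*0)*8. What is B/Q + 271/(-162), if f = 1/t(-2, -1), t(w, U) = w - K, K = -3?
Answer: -271/162 ≈ -1.6728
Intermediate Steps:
t(w, U) = 3 + w (t(w, U) = w - 1*(-3) = w + 3 = 3 + w)
B = 0 (B = 0*8 = 0)
f = 1 (f = 1/(3 - 2) = 1/1 = 1)
Q = -56 (Q = (-8 + 1)*8 = -7*8 = -56)
B/Q + 271/(-162) = 0/(-56) + 271/(-162) = 0*(-1/56) + 271*(-1/162) = 0 - 271/162 = -271/162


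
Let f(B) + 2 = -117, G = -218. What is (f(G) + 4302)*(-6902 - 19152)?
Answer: -108983882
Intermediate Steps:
f(B) = -119 (f(B) = -2 - 117 = -119)
(f(G) + 4302)*(-6902 - 19152) = (-119 + 4302)*(-6902 - 19152) = 4183*(-26054) = -108983882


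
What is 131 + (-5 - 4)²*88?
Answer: 7259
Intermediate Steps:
131 + (-5 - 4)²*88 = 131 + (-9)²*88 = 131 + 81*88 = 131 + 7128 = 7259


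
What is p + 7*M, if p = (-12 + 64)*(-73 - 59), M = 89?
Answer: -6241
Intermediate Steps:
p = -6864 (p = 52*(-132) = -6864)
p + 7*M = -6864 + 7*89 = -6864 + 623 = -6241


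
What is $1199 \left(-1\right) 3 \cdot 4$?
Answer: $-14388$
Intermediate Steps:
$1199 \left(-1\right) 3 \cdot 4 = 1199 \left(\left(-3\right) 4\right) = 1199 \left(-12\right) = -14388$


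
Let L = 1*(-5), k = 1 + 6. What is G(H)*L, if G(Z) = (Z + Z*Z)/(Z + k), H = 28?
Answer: -116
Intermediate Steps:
k = 7
G(Z) = (Z + Z²)/(7 + Z) (G(Z) = (Z + Z*Z)/(Z + 7) = (Z + Z²)/(7 + Z))
L = -5
G(H)*L = (28*(1 + 28)/(7 + 28))*(-5) = (28*29/35)*(-5) = (28*(1/35)*29)*(-5) = (116/5)*(-5) = -116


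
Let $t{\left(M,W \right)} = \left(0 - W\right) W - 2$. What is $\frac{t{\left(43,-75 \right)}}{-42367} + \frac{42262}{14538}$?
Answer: $\frac{936159740}{307965723} \approx 3.0398$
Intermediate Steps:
$t{\left(M,W \right)} = -2 - W^{2}$ ($t{\left(M,W \right)} = - W W - 2 = - W^{2} - 2 = -2 - W^{2}$)
$\frac{t{\left(43,-75 \right)}}{-42367} + \frac{42262}{14538} = \frac{-2 - \left(-75\right)^{2}}{-42367} + \frac{42262}{14538} = \left(-2 - 5625\right) \left(- \frac{1}{42367}\right) + 42262 \cdot \frac{1}{14538} = \left(-2 - 5625\right) \left(- \frac{1}{42367}\right) + \frac{21131}{7269} = \left(-5627\right) \left(- \frac{1}{42367}\right) + \frac{21131}{7269} = \frac{5627}{42367} + \frac{21131}{7269} = \frac{936159740}{307965723}$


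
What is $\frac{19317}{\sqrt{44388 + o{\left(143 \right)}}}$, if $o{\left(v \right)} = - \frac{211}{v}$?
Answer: $\frac{19317 \sqrt{907660039}}{6347273} \approx 91.688$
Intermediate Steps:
$\frac{19317}{\sqrt{44388 + o{\left(143 \right)}}} = \frac{19317}{\sqrt{44388 - \frac{211}{143}}} = \frac{19317}{\sqrt{\frac{6347273}{143}}} = \frac{19317}{\frac{1}{143} \sqrt{907660039}} = 19317 \frac{\sqrt{907660039}}{6347273} = \frac{19317 \sqrt{907660039}}{6347273}$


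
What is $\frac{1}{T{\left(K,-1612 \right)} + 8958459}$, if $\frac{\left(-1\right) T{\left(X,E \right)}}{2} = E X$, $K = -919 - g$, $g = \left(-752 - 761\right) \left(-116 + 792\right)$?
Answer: $\frac{1}{3303464115} \approx 3.0271 \cdot 10^{-10}$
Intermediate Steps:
$g = -1022788$ ($g = \left(-1513\right) 676 = -1022788$)
$K = 1021869$ ($K = -919 - -1022788 = -919 + 1022788 = 1021869$)
$T{\left(X,E \right)} = - 2 E X$
$\frac{1}{T{\left(K,-1612 \right)} + 8958459} = \frac{1}{\left(-2\right) \left(-1612\right) 1021869 + 8958459} = \frac{1}{3294505656 + 8958459} = \frac{1}{3303464115}$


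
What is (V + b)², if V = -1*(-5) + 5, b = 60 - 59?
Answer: 121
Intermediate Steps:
b = 1
V = 10 (V = 5 + 5 = 10)
(V + b)² = (10 + 1)² = 11² = 121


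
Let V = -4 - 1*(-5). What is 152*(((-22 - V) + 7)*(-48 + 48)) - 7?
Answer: -7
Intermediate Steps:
V = 1 (V = -4 + 5 = 1)
152*(((-22 - V) + 7)*(-48 + 48)) - 7 = 152*(((-22 - 1*1) + 7)*(-48 + 48)) - 7 = 152*(((-22 - 1) + 7)*0) - 7 = 152*((-23 + 7)*0) - 7 = 152*(-16*0) - 7 = 152*0 - 7 = 0 - 7 = -7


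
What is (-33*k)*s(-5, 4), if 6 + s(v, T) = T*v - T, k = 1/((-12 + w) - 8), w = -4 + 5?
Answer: -990/19 ≈ -52.105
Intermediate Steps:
w = 1
k = -1/19 (k = 1/((-12 + 1) - 8) = 1/(-11 - 8) = 1/(-19) = -1/19 ≈ -0.052632)
s(v, T) = -6 - T + T*v (s(v, T) = -6 + (T*v - T) = -6 + (-T + T*v) = -6 - T + T*v)
(-33*k)*s(-5, 4) = (-33*(-1/19))*(-6 - 1*4 + 4*(-5)) = 33*(-6 - 4 - 20)/19 = (33/19)*(-30) = -990/19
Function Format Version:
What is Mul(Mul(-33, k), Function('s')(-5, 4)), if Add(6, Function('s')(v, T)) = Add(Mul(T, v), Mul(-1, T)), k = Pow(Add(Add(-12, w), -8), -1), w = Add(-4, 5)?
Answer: Rational(-990, 19) ≈ -52.105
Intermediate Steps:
w = 1
k = Rational(-1, 19) (k = Pow(Add(Add(-12, 1), -8), -1) = Pow(Add(-11, -8), -1) = Pow(-19, -1) = Rational(-1, 19) ≈ -0.052632)
Function('s')(v, T) = Add(-6, Mul(-1, T), Mul(T, v)) (Function('s')(v, T) = Add(-6, Add(Mul(T, v), Mul(-1, T))) = Add(-6, Add(Mul(-1, T), Mul(T, v))) = Add(-6, Mul(-1, T), Mul(T, v)))
Mul(Mul(-33, k), Function('s')(-5, 4)) = Mul(Mul(-33, Rational(-1, 19)), Add(-6, Mul(-1, 4), Mul(4, -5))) = Mul(Rational(33, 19), Add(-6, -4, -20)) = Mul(Rational(33, 19), -30) = Rational(-990, 19)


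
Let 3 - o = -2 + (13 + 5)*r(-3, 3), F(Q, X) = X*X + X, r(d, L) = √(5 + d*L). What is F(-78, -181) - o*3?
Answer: 32565 + 108*I ≈ 32565.0 + 108.0*I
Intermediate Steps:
r(d, L) = √(5 + L*d)
F(Q, X) = X + X² (F(Q, X) = X² + X = X + X²)
o = 5 - 36*I (o = 3 - (-2 + (13 + 5)*√(5 + 3*(-3))) = 3 - (-2 + 18*√(5 - 9)) = 3 - (-2 + 18*√(-4)) = 3 - (-2 + 18*(2*I)) = 3 - (-2 + 36*I) = 3 + (2 - 36*I) = 5 - 36*I ≈ 5.0 - 36.0*I)
F(-78, -181) - o*3 = -181*(1 - 181) - (5 - 36*I)*3 = -181*(-180) - (15 - 108*I) = 32580 + (-15 + 108*I) = 32565 + 108*I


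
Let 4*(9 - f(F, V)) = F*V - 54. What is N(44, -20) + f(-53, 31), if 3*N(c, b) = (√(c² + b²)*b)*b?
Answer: 1733/4 + 1600*√146/3 ≈ 6877.5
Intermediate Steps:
f(F, V) = 45/2 - F*V/4 (f(F, V) = 9 - (F*V - 54)/4 = 9 - (-54 + F*V)/4 = 9 + (27/2 - F*V/4) = 45/2 - F*V/4)
N(c, b) = b²*√(b² + c²)/3 (N(c, b) = ((√(c² + b²)*b)*b)/3 = ((√(b² + c²)*b)*b)/3 = ((b*√(b² + c²))*b)/3 = (b²*√(b² + c²))/3 = b²*√(b² + c²)/3)
N(44, -20) + f(-53, 31) = (⅓)*(-20)²*√((-20)² + 44²) + (45/2 - ¼*(-53)*31) = (⅓)*400*√(400 + 1936) + (45/2 + 1643/4) = (⅓)*400*√2336 + 1733/4 = (⅓)*400*(4*√146) + 1733/4 = 1600*√146/3 + 1733/4 = 1733/4 + 1600*√146/3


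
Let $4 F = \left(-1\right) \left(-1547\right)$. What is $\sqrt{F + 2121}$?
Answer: $\frac{\sqrt{10031}}{2} \approx 50.077$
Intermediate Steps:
$F = \frac{1547}{4}$ ($F = \frac{\left(-1\right) \left(-1547\right)}{4} = \frac{1}{4} \cdot 1547 = \frac{1547}{4} \approx 386.75$)
$\sqrt{F + 2121} = \sqrt{\frac{1547}{4} + 2121} = \sqrt{\frac{10031}{4}} = \frac{\sqrt{10031}}{2}$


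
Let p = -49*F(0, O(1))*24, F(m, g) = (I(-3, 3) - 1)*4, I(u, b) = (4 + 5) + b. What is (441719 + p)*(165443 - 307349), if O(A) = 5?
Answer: -55339792350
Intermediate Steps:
I(u, b) = 9 + b
F(m, g) = 44 (F(m, g) = ((9 + 3) - 1)*4 = (12 - 1)*4 = 11*4 = 44)
p = -51744 (p = -49*44*24 = -2156*24 = -51744)
(441719 + p)*(165443 - 307349) = (441719 - 51744)*(165443 - 307349) = 389975*(-141906) = -55339792350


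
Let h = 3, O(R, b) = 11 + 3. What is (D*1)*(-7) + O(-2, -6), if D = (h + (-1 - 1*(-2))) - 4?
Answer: 14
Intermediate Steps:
O(R, b) = 14
D = 0 (D = (3 + (-1 - 1*(-2))) - 4 = (3 + (-1 + 2)) - 4 = (3 + 1) - 4 = 4 - 4 = 0)
(D*1)*(-7) + O(-2, -6) = (0*1)*(-7) + 14 = 0*(-7) + 14 = 0 + 14 = 14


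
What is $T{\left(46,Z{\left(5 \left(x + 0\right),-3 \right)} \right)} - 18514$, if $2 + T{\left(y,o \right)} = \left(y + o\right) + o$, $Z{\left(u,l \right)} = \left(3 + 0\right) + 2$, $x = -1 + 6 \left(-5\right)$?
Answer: $-18460$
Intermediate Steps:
$x = -31$ ($x = -1 - 30 = -31$)
$Z{\left(u,l \right)} = 5$ ($Z{\left(u,l \right)} = 3 + 2 = 5$)
$T{\left(y,o \right)} = -2 + y + 2 o$ ($T{\left(y,o \right)} = -2 + \left(\left(y + o\right) + o\right) = -2 + \left(\left(o + y\right) + o\right) = -2 + \left(y + 2 o\right) = -2 + y + 2 o$)
$T{\left(46,Z{\left(5 \left(x + 0\right),-3 \right)} \right)} - 18514 = \left(-2 + 46 + 2 \cdot 5\right) - 18514 = \left(-2 + 46 + 10\right) - 18514 = 54 - 18514 = -18460$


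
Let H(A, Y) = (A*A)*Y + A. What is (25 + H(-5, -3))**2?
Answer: 3025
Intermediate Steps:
H(A, Y) = A + Y*A**2 (H(A, Y) = A**2*Y + A = Y*A**2 + A = A + Y*A**2)
(25 + H(-5, -3))**2 = (25 - 5*(1 - 5*(-3)))**2 = (25 - 5*(1 + 15))**2 = (25 - 5*16)**2 = (25 - 80)**2 = (-55)**2 = 3025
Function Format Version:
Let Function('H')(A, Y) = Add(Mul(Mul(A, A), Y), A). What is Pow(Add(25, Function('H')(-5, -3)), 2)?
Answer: 3025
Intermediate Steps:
Function('H')(A, Y) = Add(A, Mul(Y, Pow(A, 2))) (Function('H')(A, Y) = Add(Mul(Pow(A, 2), Y), A) = Add(Mul(Y, Pow(A, 2)), A) = Add(A, Mul(Y, Pow(A, 2))))
Pow(Add(25, Function('H')(-5, -3)), 2) = Pow(Add(25, Mul(-5, Add(1, Mul(-5, -3)))), 2) = Pow(Add(25, Mul(-5, Add(1, 15))), 2) = Pow(Add(25, Mul(-5, 16)), 2) = Pow(Add(25, -80), 2) = Pow(-55, 2) = 3025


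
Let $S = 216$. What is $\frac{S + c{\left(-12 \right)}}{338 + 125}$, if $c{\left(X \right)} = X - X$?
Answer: $\frac{216}{463} \approx 0.46652$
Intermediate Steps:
$c{\left(X \right)} = 0$
$\frac{S + c{\left(-12 \right)}}{338 + 125} = \frac{216 + 0}{338 + 125} = \frac{216}{463}$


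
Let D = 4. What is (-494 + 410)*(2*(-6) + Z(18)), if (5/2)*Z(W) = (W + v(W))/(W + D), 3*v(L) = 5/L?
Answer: 485282/495 ≈ 980.37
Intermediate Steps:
v(L) = 5/(3*L) (v(L) = (5/L)/3 = 5/(3*L))
Z(W) = 2*(W + 5/(3*W))/(5*(4 + W)) (Z(W) = 2*((W + 5/(3*W))/(W + 4))/5 = 2*((W + 5/(3*W))/(4 + W))/5 = 2*(W + 5/(3*W))/(5*(4 + W)))
(-494 + 410)*(2*(-6) + Z(18)) = (-494 + 410)*(2*(-6) + (2/15)*(5 + 3*18²)/(18*(4 + 18))) = -84*(-12 + (2/15)*(1/18)*(5 + 3*324)/22) = -84*(-12 + (2/15)*(1/18)*(1/22)*(5 + 972)) = -84*(-12 + (2/15)*(1/18)*(1/22)*977) = -84*(-12 + 977/2970) = -84*(-34663/2970) = 485282/495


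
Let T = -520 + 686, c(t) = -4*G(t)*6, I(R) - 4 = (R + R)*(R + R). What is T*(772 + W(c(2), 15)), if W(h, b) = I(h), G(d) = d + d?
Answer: 6248240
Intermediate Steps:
I(R) = 4 + 4*R**2 (I(R) = 4 + (R + R)*(R + R) = 4 + (2*R)*(2*R) = 4 + 4*R**2)
G(d) = 2*d
c(t) = -48*t (c(t) = -8*t*6 = -48*t)
W(h, b) = 4 + 4*h**2
T = 166
T*(772 + W(c(2), 15)) = 166*(772 + (4 + 4*(-48*2)**2)) = 166*(772 + (4 + 4*(-96)**2)) = 166*(772 + (4 + 4*9216)) = 166*(772 + (4 + 36864)) = 166*(772 + 36868) = 166*37640 = 6248240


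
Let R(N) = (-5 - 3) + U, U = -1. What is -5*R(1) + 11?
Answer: 56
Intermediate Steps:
R(N) = -9 (R(N) = (-5 - 3) - 1 = -8 - 1 = -9)
-5*R(1) + 11 = -5*(-9) + 11 = 45 + 11 = 56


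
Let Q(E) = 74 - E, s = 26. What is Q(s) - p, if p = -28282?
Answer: 28330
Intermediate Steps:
Q(s) - p = (74 - 1*26) - 1*(-28282) = (74 - 26) + 28282 = 48 + 28282 = 28330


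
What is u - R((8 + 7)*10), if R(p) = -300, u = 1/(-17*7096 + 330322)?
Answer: 62907001/209690 ≈ 300.00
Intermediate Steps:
u = 1/209690 (u = 1/(-120632 + 330322) = 1/209690 ≈ 4.7689e-6)
u - R((8 + 7)*10) = 1/209690 - 1*(-300) = 1/209690 + 300 = 62907001/209690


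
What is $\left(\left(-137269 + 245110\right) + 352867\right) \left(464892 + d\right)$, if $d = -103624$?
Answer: $166439057744$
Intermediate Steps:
$\left(\left(-137269 + 245110\right) + 352867\right) \left(464892 + d\right) = \left(\left(-137269 + 245110\right) + 352867\right) \left(464892 - 103624\right) = \left(107841 + 352867\right) 361268 = 460708 \cdot 361268 = 166439057744$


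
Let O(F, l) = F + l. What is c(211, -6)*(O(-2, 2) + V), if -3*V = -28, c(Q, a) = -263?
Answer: -7364/3 ≈ -2454.7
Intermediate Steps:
V = 28/3 (V = -1/3*(-28) = 28/3 ≈ 9.3333)
c(211, -6)*(O(-2, 2) + V) = -263*((-2 + 2) + 28/3) = -263*(0 + 28/3) = -263*28/3 = -7364/3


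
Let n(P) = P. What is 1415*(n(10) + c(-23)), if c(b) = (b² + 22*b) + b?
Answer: 14150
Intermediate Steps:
c(b) = b² + 23*b
1415*(n(10) + c(-23)) = 1415*(10 - 23*(23 - 23)) = 1415*(10 - 23*0) = 1415*(10 + 0) = 1415*10 = 14150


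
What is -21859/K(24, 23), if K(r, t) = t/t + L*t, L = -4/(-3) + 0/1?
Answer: -65577/95 ≈ -690.28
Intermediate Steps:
L = 4/3 (L = -4*(-1/3) + 0*1 = 4/3 + 0 = 4/3 ≈ 1.3333)
K(r, t) = 1 + 4*t/3 (K(r, t) = t/t + 4*t/3 = 1 + 4*t/3)
-21859/K(24, 23) = -21859/(1 + (4/3)*23) = -21859/(1 + 92/3) = -21859/95/3 = -21859*3/95 = -65577/95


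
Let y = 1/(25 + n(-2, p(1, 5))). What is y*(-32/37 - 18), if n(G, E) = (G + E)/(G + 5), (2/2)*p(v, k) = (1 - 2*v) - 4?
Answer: -1047/1258 ≈ -0.83227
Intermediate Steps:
p(v, k) = -3 - 2*v (p(v, k) = (1 - 2*v) - 4 = -3 - 2*v)
n(G, E) = (E + G)/(5 + G)
y = 3/68 (y = 1/(25 + ((-3 - 2*1) - 2)/(5 - 2)) = 1/(25 + ((-3 - 2) - 2)/3) = 1/(25 + (-5 - 2)/3) = 1/(25 + (⅓)*(-7)) = 1/(25 - 7/3) = 1/(68/3) = 3/68 ≈ 0.044118)
y*(-32/37 - 18) = 3*(-32/37 - 18)/68 = (3/68)*(-698/37) = -1047/1258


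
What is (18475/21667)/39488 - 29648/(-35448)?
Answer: 3170885416901/3791103763776 ≈ 0.83640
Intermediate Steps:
(18475/21667)/39488 - 29648/(-35448) = (18475*(1/21667))*(1/39488) - 29648*(-1/35448) = (18475/21667)*(1/39488) + 3706/4431 = 18475/855586496 + 3706/4431 = 3170885416901/3791103763776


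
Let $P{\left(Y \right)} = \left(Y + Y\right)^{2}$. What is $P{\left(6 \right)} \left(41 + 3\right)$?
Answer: $6336$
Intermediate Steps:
$P{\left(Y \right)} = 4 Y^{2}$ ($P{\left(Y \right)} = \left(2 Y\right)^{2} = 4 Y^{2}$)
$P{\left(6 \right)} \left(41 + 3\right) = 4 \cdot 6^{2} \left(41 + 3\right) = 4 \cdot 36 \cdot 44 = 144 \cdot 44 = 6336$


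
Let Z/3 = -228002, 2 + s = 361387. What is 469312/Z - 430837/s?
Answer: -232148705071/123594754155 ≈ -1.8783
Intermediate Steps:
s = 361385 (s = -2 + 361387 = 361385)
Z = -684006 (Z = 3*(-228002) = -684006)
469312/Z - 430837/s = 469312/(-684006) - 430837/361385 = 469312*(-1/684006) - 430837*1/361385 = -234656/342003 - 430837/361385 = -232148705071/123594754155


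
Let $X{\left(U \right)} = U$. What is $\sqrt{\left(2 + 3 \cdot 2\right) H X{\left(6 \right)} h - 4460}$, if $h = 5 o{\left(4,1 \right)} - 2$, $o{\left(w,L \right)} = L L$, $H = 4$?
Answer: $2 i \sqrt{971} \approx 62.322 i$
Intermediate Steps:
$o{\left(w,L \right)} = L^{2}$
$h = 3$ ($h = 5 \cdot 1^{2} - 2 = 5 \cdot 1 - 2 = 5 - 2 = 3$)
$\sqrt{\left(2 + 3 \cdot 2\right) H X{\left(6 \right)} h - 4460} = \sqrt{\left(2 + 3 \cdot 2\right) 4 \cdot 6 \cdot 3 - 4460} = \sqrt{\left(2 + 6\right) 4 \cdot 6 \cdot 3 - 4460} = \sqrt{8 \cdot 4 \cdot 6 \cdot 3 - 4460} = \sqrt{32 \cdot 6 \cdot 3 - 4460} = \sqrt{192 \cdot 3 - 4460} = \sqrt{576 - 4460} = \sqrt{-3884} = 2 i \sqrt{971}$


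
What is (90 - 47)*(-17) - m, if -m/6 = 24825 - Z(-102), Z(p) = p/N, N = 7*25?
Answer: 25938937/175 ≈ 1.4822e+5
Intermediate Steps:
N = 175
Z(p) = p/175
m = -26066862/175 (m = -6*(24825 - (-102)/175) = -6*(24825 - 1*(-102/175)) = -6*(24825 + 102/175) = -6*4344477/175 = -26066862/175 ≈ -1.4895e+5)
(90 - 47)*(-17) - m = (90 - 47)*(-17) - 1*(-26066862/175) = 43*(-17) + 26066862/175 = -731 + 26066862/175 = 25938937/175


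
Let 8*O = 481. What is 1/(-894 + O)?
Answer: -8/6671 ≈ -0.0011992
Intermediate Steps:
O = 481/8 (O = (⅛)*481 = 481/8 ≈ 60.125)
1/(-894 + O) = 1/(-894 + 481/8) = 1/(-6671/8) = -8/6671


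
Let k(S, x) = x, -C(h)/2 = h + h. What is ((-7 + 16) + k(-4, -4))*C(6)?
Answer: -120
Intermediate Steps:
C(h) = -4*h (C(h) = -2*(h + h) = -4*h)
((-7 + 16) + k(-4, -4))*C(6) = ((-7 + 16) - 4)*(-4*6) = (9 - 4)*(-24) = 5*(-24) = -120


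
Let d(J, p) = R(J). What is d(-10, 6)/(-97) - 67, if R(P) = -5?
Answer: -6494/97 ≈ -66.948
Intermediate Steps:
d(J, p) = -5
d(-10, 6)/(-97) - 67 = -5/(-97) - 67 = -1/97*(-5) - 67 = 5/97 - 67 = -6494/97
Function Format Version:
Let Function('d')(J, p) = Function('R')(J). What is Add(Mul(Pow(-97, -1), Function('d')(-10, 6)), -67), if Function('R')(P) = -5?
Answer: Rational(-6494, 97) ≈ -66.948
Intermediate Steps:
Function('d')(J, p) = -5
Add(Mul(Pow(-97, -1), Function('d')(-10, 6)), -67) = Add(Mul(Pow(-97, -1), -5), -67) = Add(Mul(Rational(-1, 97), -5), -67) = Add(Rational(5, 97), -67) = Rational(-6494, 97)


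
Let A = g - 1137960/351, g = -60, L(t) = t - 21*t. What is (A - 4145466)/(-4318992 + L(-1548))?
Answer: 80900977/83616624 ≈ 0.96752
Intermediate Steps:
L(t) = -20*t
A = -128780/39 (A = -60 - 1137960/351 = -60 - 1090*116/39 = -60 - 126440/39 = -128780/39 ≈ -3302.1)
(A - 4145466)/(-4318992 + L(-1548)) = (-128780/39 - 4145466)/(-4318992 - 20*(-1548)) = -161801954/(39*(-4318992 + 30960)) = -161801954/39/(-4288032) = -161801954/39*(-1/4288032) = 80900977/83616624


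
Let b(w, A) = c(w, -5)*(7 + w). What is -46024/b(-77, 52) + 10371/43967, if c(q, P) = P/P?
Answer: 144590227/219835 ≈ 657.72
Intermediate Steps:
c(q, P) = 1
b(w, A) = 7 + w (b(w, A) = 1*(7 + w) = 7 + w)
-46024/b(-77, 52) + 10371/43967 = -46024/(7 - 77) + 10371/43967 = -46024/(-70) + 10371*(1/43967) = -46024*(-1/70) + 10371/43967 = 23012/35 + 10371/43967 = 144590227/219835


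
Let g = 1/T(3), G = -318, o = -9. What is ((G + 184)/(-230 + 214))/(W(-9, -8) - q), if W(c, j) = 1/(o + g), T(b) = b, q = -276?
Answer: 871/28692 ≈ 0.030357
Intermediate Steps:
g = ⅓ (g = 1/3 = ⅓ ≈ 0.33333)
W(c, j) = -3/26 (W(c, j) = 1/(-9 + ⅓) = 1/(-26/3) = -3/26)
((G + 184)/(-230 + 214))/(W(-9, -8) - q) = ((-318 + 184)/(-230 + 214))/(-3/26 - 1*(-276)) = (-134/(-16))/(-3/26 + 276) = (-134*(-1/16))/(7173/26) = (67/8)*(26/7173) = 871/28692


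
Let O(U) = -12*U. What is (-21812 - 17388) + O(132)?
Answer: -40784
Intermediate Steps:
(-21812 - 17388) + O(132) = (-21812 - 17388) - 12*132 = -39200 - 1584 = -40784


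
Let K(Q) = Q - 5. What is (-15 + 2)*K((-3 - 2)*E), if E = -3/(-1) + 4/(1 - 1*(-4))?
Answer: 312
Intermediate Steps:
E = 19/5 (E = -3*(-1) + 4/(1 + 4) = 3 + 4/5 = 19/5 ≈ 3.8000)
K(Q) = -5 + Q
(-15 + 2)*K((-3 - 2)*E) = (-15 + 2)*(-5 + (-3 - 2)*(19/5)) = -13*(-5 - 5*19/5) = -13*(-5 - 19) = -13*(-24) = 312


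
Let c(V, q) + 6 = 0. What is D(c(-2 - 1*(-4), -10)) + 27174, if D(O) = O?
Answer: 27168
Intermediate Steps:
c(V, q) = -6 (c(V, q) = -6 + 0 = -6)
D(c(-2 - 1*(-4), -10)) + 27174 = -6 + 27174 = 27168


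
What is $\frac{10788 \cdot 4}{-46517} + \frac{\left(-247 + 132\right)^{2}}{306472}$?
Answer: $- \frac{12609692419}{14256158024} \approx -0.88451$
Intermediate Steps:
$\frac{10788 \cdot 4}{-46517} + \frac{\left(-247 + 132\right)^{2}}{306472} = 43152 \left(- \frac{1}{46517}\right) + \left(-115\right)^{2} \cdot \frac{1}{306472} = - \frac{43152}{46517} + 13225 \cdot \frac{1}{306472} = - \frac{43152}{46517} + \frac{13225}{306472} = - \frac{12609692419}{14256158024}$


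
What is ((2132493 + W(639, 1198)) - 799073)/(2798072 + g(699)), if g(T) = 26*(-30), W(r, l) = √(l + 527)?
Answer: 333355/699323 + 5*√69/2797292 ≈ 0.47670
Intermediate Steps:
W(r, l) = √(527 + l)
g(T) = -780
((2132493 + W(639, 1198)) - 799073)/(2798072 + g(699)) = ((2132493 + √(527 + 1198)) - 799073)/(2798072 - 780) = ((2132493 + √1725) - 799073)/2797292 = ((2132493 + 5*√69) - 799073)*(1/2797292) = (1333420 + 5*√69)*(1/2797292) = 333355/699323 + 5*√69/2797292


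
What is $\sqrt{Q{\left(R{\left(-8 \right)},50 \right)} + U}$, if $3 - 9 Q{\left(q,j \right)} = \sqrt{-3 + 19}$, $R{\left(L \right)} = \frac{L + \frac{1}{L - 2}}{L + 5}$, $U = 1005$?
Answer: $\frac{2 \sqrt{2261}}{3} \approx 31.7$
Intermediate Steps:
$R{\left(L \right)} = \frac{L + \frac{1}{-2 + L}}{5 + L}$
$Q{\left(q,j \right)} = - \frac{1}{9}$ ($Q{\left(q,j \right)} = \frac{1}{3} - \frac{\sqrt{-3 + 19}}{9} = \frac{1}{3} - \frac{\sqrt{16}}{9} = \frac{1}{3} - \frac{4}{9} = - \frac{1}{9}$)
$\sqrt{Q{\left(R{\left(-8 \right)},50 \right)} + U} = \sqrt{- \frac{1}{9} + 1005} = \sqrt{\frac{9044}{9}} = \frac{2 \sqrt{2261}}{3}$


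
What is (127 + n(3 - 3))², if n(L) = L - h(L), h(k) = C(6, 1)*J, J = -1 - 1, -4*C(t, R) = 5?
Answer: 62001/4 ≈ 15500.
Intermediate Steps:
C(t, R) = -5/4 (C(t, R) = -¼*5 = -5/4)
J = -2
h(k) = 5/2 (h(k) = -5/4*(-2) = 5/2)
n(L) = -5/2 + L (n(L) = L - 1*5/2 = L - 5/2 = -5/2 + L)
(127 + n(3 - 3))² = (127 + (-5/2 + (3 - 3)))² = (127 + (-5/2 + 0))² = (127 - 5/2)² = (249/2)² = 62001/4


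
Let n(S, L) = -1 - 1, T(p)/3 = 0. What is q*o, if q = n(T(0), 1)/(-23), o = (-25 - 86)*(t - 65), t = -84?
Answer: 33078/23 ≈ 1438.2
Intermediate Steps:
T(p) = 0 (T(p) = 3*0 = 0)
n(S, L) = -2
o = 16539 (o = (-25 - 86)*(-84 - 65) = -111*(-149) = 16539)
q = 2/23 (q = -2/(-23) = -2*(-1/23) = 2/23 ≈ 0.086957)
q*o = (2/23)*16539 = 33078/23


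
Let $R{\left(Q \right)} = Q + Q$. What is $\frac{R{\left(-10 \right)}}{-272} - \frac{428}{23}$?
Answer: $- \frac{28989}{1564} \approx -18.535$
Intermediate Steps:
$R{\left(Q \right)} = 2 Q$
$\frac{R{\left(-10 \right)}}{-272} - \frac{428}{23} = \frac{2 \left(-10\right)}{-272} - \frac{428}{23} = \left(-20\right) \left(- \frac{1}{272}\right) - \frac{428}{23} = \frac{5}{68} - \frac{428}{23} = - \frac{28989}{1564}$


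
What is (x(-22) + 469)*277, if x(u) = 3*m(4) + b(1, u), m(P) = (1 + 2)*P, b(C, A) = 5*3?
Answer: 144040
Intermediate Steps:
b(C, A) = 15
m(P) = 3*P
x(u) = 51 (x(u) = 3*(3*4) + 15 = 3*12 + 15 = 36 + 15 = 51)
(x(-22) + 469)*277 = (51 + 469)*277 = 520*277 = 144040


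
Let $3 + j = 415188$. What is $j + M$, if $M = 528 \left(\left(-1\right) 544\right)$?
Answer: $127953$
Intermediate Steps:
$j = 415185$ ($j = -3 + 415188 = 415185$)
$M = -287232$ ($M = 528 \left(-544\right) = -287232$)
$j + M = 415185 - 287232 = 127953$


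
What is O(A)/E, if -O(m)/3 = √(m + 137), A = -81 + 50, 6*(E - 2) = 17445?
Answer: -6*√106/5819 ≈ -0.010616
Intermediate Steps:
E = 5819/2 (E = 2 + (⅙)*17445 = 2 + 5815/2 = 5819/2 ≈ 2909.5)
A = -31
O(m) = -3*√(137 + m) (O(m) = -3*√(m + 137) = -3*√(137 + m))
O(A)/E = (-3*√(137 - 31))/(5819/2) = -3*√106*(2/5819) = -6*√106/5819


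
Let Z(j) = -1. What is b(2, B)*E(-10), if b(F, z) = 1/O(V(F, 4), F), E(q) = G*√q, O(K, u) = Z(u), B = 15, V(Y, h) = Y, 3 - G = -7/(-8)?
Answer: -17*I*√10/8 ≈ -6.7198*I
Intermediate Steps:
G = 17/8 (G = 3 - (-7)/(-8) = 3 - (-7)*(-1)/8 = 3 - 1*7/8 = 3 - 7/8 = 17/8 ≈ 2.1250)
O(K, u) = -1
E(q) = 17*√q/8
b(F, z) = -1 (b(F, z) = 1/(-1) = -1)
b(2, B)*E(-10) = -17*√(-10)/8 = -17*I*√10/8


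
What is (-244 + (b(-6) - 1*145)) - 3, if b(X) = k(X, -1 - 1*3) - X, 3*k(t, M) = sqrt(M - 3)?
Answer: -386 + I*sqrt(7)/3 ≈ -386.0 + 0.88192*I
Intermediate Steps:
k(t, M) = sqrt(-3 + M)/3 (k(t, M) = sqrt(M - 3)/3 = sqrt(-3 + M)/3)
b(X) = -X + I*sqrt(7)/3 (b(X) = sqrt(-3 + (-1 - 1*3))/3 - X = sqrt(-3 + (-1 - 3))/3 - X = sqrt(-3 - 4)/3 - X = sqrt(-7)/3 - X = (I*sqrt(7))/3 - X = I*sqrt(7)/3 - X = -X + I*sqrt(7)/3)
(-244 + (b(-6) - 1*145)) - 3 = (-244 + ((-1*(-6) + I*sqrt(7)/3) - 1*145)) - 3 = (-244 + ((6 + I*sqrt(7)/3) - 145)) - 3 = (-244 + (-139 + I*sqrt(7)/3)) - 3 = (-383 + I*sqrt(7)/3) - 3 = -386 + I*sqrt(7)/3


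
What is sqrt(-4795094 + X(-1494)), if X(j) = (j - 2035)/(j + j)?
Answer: I*sqrt(1189202199469)/498 ≈ 2189.8*I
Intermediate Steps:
X(j) = (-2035 + j)/(2*j) (X(j) = (-2035 + j)/((2*j)) = (-2035 + j)*(1/(2*j)) = (-2035 + j)/(2*j))
sqrt(-4795094 + X(-1494)) = sqrt(-4795094 + (1/2)*(-2035 - 1494)/(-1494)) = sqrt(-4795094 + (1/2)*(-1/1494)*(-3529)) = sqrt(-4795094 + 3529/2988) = sqrt(-14327737343/2988) = I*sqrt(1189202199469)/498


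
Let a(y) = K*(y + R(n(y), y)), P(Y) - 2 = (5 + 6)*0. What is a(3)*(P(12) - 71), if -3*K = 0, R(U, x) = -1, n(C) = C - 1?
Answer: 0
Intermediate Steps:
n(C) = -1 + C
K = 0 (K = -⅓*0 = 0)
P(Y) = 2 (P(Y) = 2 + (5 + 6)*0 = 2 + 11*0 = 2 + 0 = 2)
a(y) = 0 (a(y) = 0*(y - 1) = 0*(-1 + y) = 0)
a(3)*(P(12) - 71) = 0*(2 - 71) = 0*(-69) = 0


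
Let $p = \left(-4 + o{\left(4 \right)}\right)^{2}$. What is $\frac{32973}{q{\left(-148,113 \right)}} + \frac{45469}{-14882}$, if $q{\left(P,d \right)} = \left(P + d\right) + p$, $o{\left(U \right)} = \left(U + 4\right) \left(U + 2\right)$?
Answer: $\frac{404267617}{28290682} \approx 14.29$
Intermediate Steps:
$o{\left(U \right)} = \left(2 + U\right) \left(4 + U\right)$ ($o{\left(U \right)} = \left(4 + U\right) \left(2 + U\right) = \left(2 + U\right) \left(4 + U\right)$)
$p = 1936$ ($p = \left(-4 + \left(8 + 4^{2} + 6 \cdot 4\right)\right)^{2} = \left(-4 + \left(8 + 16 + 24\right)\right)^{2} = \left(-4 + 48\right)^{2} = 44^{2} = 1936$)
$q{\left(P,d \right)} = 1936 + P + d$ ($q{\left(P,d \right)} = \left(P + d\right) + 1936 = 1936 + P + d$)
$\frac{32973}{q{\left(-148,113 \right)}} + \frac{45469}{-14882} = \frac{32973}{1936 - 148 + 113} + \frac{45469}{-14882} = \frac{32973}{1901} + 45469 \left(- \frac{1}{14882}\right) = 32973 \cdot \frac{1}{1901} - \frac{45469}{14882} = \frac{32973}{1901} - \frac{45469}{14882} = \frac{404267617}{28290682}$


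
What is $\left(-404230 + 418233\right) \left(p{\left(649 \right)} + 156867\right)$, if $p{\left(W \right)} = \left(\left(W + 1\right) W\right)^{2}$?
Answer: $2491939983876101$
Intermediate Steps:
$p{\left(W \right)} = W^{2} \left(1 + W\right)^{2}$ ($p{\left(W \right)} = \left(\left(1 + W\right) W\right)^{2} = \left(W \left(1 + W\right)\right)^{2} = W^{2} \left(1 + W\right)^{2}$)
$\left(-404230 + 418233\right) \left(p{\left(649 \right)} + 156867\right) = \left(-404230 + 418233\right) \left(649^{2} \left(1 + 649\right)^{2} + 156867\right) = 14003 \left(421201 \cdot 650^{2} + 156867\right) = 14003 \left(421201 \cdot 422500 + 156867\right) = 14003 \left(177957422500 + 156867\right) = 14003 \cdot 177957579367 = 2491939983876101$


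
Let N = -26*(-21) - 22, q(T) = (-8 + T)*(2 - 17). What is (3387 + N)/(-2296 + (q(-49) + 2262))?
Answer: 3911/821 ≈ 4.7637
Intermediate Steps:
q(T) = 120 - 15*T (q(T) = (-8 + T)*(-15) = 120 - 15*T)
N = 524 (N = 546 - 22 = 524)
(3387 + N)/(-2296 + (q(-49) + 2262)) = (3387 + 524)/(-2296 + ((120 - 15*(-49)) + 2262)) = 3911/(-2296 + ((120 + 735) + 2262)) = 3911/(-2296 + (855 + 2262)) = 3911/(-2296 + 3117) = 3911/821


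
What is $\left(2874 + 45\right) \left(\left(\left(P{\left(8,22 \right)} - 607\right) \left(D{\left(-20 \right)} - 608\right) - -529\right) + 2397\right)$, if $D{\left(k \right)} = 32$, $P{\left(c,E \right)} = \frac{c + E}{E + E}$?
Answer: $\frac{11307674742}{11} \approx 1.028 \cdot 10^{9}$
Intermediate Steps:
$P{\left(c,E \right)} = \frac{E + c}{2 E}$
$\left(2874 + 45\right) \left(\left(\left(P{\left(8,22 \right)} - 607\right) \left(D{\left(-20 \right)} - 608\right) - -529\right) + 2397\right) = \left(2874 + 45\right) \left(\left(\left(\frac{22 + 8}{2 \cdot 22} - 607\right) \left(32 - 608\right) - -529\right) + 2397\right) = 2919 \left(\left(\left(\frac{1}{2} \cdot \frac{1}{22} \cdot 30 - 607\right) \left(-576\right) + 529\right) + 2397\right) = 2919 \left(\left(\left(\frac{15}{22} - 607\right) \left(-576\right) + 529\right) + 2397\right) = 2919 \left(\left(\left(- \frac{13339}{22}\right) \left(-576\right) + 529\right) + 2397\right) = 2919 \left(\left(\frac{3841632}{11} + 529\right) + 2397\right) = 2919 \left(\frac{3847451}{11} + 2397\right) = 2919 \cdot \frac{3873818}{11} = \frac{11307674742}{11}$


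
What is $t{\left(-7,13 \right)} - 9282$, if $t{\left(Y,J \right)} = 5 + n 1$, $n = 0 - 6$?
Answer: $-9283$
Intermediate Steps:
$n = -6$ ($n = 0 - 6 = -6$)
$t{\left(Y,J \right)} = -1$ ($t{\left(Y,J \right)} = 5 - 6 = -1$)
$t{\left(-7,13 \right)} - 9282 = -1 - 9282 = -9283$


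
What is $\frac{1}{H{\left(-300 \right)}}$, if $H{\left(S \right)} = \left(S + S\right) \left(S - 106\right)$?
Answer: $\frac{1}{243600} \approx 4.1051 \cdot 10^{-6}$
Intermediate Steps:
$H{\left(S \right)} = 2 S \left(-106 + S\right)$
$\frac{1}{H{\left(-300 \right)}} = \frac{1}{2 \left(-300\right) \left(-106 - 300\right)} = \frac{1}{2 \left(-300\right) \left(-406\right)} = \frac{1}{243600}$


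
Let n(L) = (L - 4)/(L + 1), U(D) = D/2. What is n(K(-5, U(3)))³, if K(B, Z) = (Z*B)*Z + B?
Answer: 531441/226981 ≈ 2.3413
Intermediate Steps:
U(D) = D/2 (U(D) = D*(½) = D/2)
K(B, Z) = B + B*Z² (K(B, Z) = (B*Z)*Z + B = B*Z² + B = B + B*Z²)
n(L) = (-4 + L)/(1 + L)
n(K(-5, U(3)))³ = ((-4 - 5*(1 + ((½)*3)²))/(1 - 5*(1 + ((½)*3)²)))³ = ((-4 - 5*(1 + (3/2)²))/(1 - 5*(1 + (3/2)²)))³ = ((-4 - 5*(1 + 9/4))/(1 - 5*(1 + 9/4)))³ = ((-4 - 5*13/4)/(1 - 5*13/4))³ = ((-4 - 65/4)/(1 - 65/4))³ = (-81/4/(-61/4))³ = (-4/61*(-81/4))³ = (81/61)³ = 531441/226981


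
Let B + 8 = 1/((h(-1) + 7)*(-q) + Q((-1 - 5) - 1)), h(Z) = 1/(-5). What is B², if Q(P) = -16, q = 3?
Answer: 2134521/33124 ≈ 64.440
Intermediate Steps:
h(Z) = -⅕
B = -1461/182 (B = -8 + 1/((-⅕ + 7)*(-1*3) - 16) = -8 + 1/((34/5)*(-3) - 16) = -8 + 1/(-102/5 - 16) = -8 + 1/(-182/5) = -8 - 5/182 = -1461/182 ≈ -8.0275)
B² = (-1461/182)² = 2134521/33124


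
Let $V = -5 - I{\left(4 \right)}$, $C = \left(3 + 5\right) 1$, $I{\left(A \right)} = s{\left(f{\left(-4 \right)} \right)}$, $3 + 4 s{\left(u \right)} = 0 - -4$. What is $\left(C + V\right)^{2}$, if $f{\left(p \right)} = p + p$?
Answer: $\frac{121}{16} \approx 7.5625$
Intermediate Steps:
$f{\left(p \right)} = 2 p$
$s{\left(u \right)} = \frac{1}{4}$ ($s{\left(u \right)} = - \frac{3}{4} + \frac{0 - -4}{4} = - \frac{3}{4} + \frac{0 + 4}{4} = - \frac{3}{4} + \frac{1}{4} \cdot 4 = - \frac{3}{4} + 1 = \frac{1}{4}$)
$I{\left(A \right)} = \frac{1}{4}$
$C = 8$ ($C = 8 \cdot 1 = 8$)
$V = - \frac{21}{4}$ ($V = -5 - \frac{1}{4} = - \frac{21}{4} \approx -5.25$)
$\left(C + V\right)^{2} = \left(8 - \frac{21}{4}\right)^{2} = \left(\frac{11}{4}\right)^{2} = \frac{121}{16}$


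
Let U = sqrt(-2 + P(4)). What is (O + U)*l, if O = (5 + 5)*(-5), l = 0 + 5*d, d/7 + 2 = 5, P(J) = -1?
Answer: -5250 + 105*I*sqrt(3) ≈ -5250.0 + 181.87*I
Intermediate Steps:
d = 21 (d = -14 + 7*5 = -14 + 35 = 21)
U = I*sqrt(3) (U = sqrt(-2 - 1) = sqrt(-3) = I*sqrt(3) ≈ 1.732*I)
l = 105 (l = 0 + 5*21 = 0 + 105 = 105)
O = -50 (O = 10*(-5) = -50)
(O + U)*l = (-50 + I*sqrt(3))*105 = -5250 + 105*I*sqrt(3)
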